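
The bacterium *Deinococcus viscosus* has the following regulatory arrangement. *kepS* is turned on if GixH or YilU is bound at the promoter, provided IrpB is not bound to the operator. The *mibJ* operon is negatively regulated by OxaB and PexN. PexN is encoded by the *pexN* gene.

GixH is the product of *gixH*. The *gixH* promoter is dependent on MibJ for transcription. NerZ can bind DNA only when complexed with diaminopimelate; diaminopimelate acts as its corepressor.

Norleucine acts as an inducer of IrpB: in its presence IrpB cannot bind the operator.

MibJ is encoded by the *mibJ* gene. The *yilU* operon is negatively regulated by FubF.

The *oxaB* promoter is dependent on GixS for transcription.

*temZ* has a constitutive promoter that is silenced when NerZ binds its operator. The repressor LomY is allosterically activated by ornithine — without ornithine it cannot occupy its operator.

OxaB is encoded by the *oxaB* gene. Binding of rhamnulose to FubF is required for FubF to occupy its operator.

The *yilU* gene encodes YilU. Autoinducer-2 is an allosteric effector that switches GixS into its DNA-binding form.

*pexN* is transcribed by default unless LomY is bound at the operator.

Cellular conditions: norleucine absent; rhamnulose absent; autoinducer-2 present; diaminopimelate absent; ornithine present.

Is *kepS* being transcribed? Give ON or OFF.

Norleucine is absent, so IrpB is active.
Autoinducer-2 is present, so GixS is active.
No repressor is bound and GixS is active, so *oxaB* is transcribed.
So OxaB is produced and active.
Ornithine is present, so LomY is active.
With repressor LomY bound, *pexN* is not transcribed.
So PexN is not produced.
With repressor OxaB bound, *mibJ* is not transcribed.
So MibJ is not produced.
Required activator MibJ is absent, so *gixH* is not transcribed.
So GixH is not produced.
Rhamnulose is absent, so FubF is inactive.
With no repressor bound, *yilU* is transcribed.
So YilU is produced and active.
With repressor IrpB bound, *kepS* is not transcribed.

OFF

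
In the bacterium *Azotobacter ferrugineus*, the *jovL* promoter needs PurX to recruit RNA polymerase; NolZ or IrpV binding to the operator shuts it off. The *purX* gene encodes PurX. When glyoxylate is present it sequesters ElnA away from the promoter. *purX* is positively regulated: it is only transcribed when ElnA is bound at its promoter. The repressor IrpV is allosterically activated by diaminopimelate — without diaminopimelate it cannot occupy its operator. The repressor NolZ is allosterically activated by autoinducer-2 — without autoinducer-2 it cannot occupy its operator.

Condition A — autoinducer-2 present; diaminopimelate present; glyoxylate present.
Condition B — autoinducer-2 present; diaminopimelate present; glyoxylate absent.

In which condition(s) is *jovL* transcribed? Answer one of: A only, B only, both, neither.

Condition A:
Autoinducer-2 is present, so NolZ is active.
Diaminopimelate is present, so IrpV is active.
Glyoxylate is present, so ElnA is inactive.
Required activator ElnA is absent, so *purX* is not transcribed.
So PurX is not produced.
With repressor NolZ bound, *jovL* is not transcribed.
→ *jovL* is OFF in A.
Condition B:
Autoinducer-2 is present, so NolZ is active.
Diaminopimelate is present, so IrpV is active.
Glyoxylate is absent, so ElnA is active.
No repressor is bound and ElnA is active, so *purX* is transcribed.
So PurX is produced and active.
With repressor NolZ bound, *jovL* is not transcribed.
→ *jovL* is OFF in B.

neither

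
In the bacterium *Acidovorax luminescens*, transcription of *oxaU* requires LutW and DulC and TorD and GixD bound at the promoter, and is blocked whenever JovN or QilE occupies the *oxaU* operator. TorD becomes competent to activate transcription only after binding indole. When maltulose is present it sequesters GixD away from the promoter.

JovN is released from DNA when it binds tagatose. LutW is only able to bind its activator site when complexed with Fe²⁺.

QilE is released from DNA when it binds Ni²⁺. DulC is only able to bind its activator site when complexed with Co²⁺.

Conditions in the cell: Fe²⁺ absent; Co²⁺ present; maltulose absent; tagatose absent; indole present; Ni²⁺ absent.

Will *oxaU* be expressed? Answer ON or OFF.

OFF

Fe²⁺ is absent, so LutW is inactive.
Co²⁺ is present, so DulC is active.
Tagatose is absent, so JovN is active.
Indole is present, so TorD is active.
Ni²⁺ is absent, so QilE is active.
Maltulose is absent, so GixD is active.
With repressor JovN bound, *oxaU* is not transcribed.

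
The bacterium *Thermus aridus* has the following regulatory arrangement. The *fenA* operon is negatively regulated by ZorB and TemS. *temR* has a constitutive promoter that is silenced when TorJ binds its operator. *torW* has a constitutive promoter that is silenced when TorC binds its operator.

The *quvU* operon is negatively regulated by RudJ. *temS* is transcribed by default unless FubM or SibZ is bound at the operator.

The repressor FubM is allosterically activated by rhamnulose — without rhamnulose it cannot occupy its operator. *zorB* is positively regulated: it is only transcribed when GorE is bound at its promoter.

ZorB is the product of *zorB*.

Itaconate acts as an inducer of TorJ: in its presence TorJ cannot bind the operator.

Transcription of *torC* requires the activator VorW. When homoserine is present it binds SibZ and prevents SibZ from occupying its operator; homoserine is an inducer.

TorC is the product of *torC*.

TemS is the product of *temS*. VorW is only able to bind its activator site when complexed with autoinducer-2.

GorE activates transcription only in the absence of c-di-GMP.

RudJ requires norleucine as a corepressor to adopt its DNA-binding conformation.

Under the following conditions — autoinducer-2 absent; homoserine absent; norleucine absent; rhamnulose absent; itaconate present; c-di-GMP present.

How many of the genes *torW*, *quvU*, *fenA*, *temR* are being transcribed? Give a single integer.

4

Autoinducer-2 is absent, so VorW is inactive.
Required activator VorW is absent, so *torC* is not transcribed.
So TorC is not produced.
With no repressor bound, *torW* is transcribed.
→ *torW* is ON.
Norleucine is absent, so RudJ is inactive.
With no repressor bound, *quvU* is transcribed.
→ *quvU* is ON.
c-di-GMP is present, so GorE is inactive.
Required activator GorE is absent, so *zorB* is not transcribed.
So ZorB is not produced.
Rhamnulose is absent, so FubM is inactive.
Homoserine is absent, so SibZ is active.
With repressor SibZ bound, *temS* is not transcribed.
So TemS is not produced.
With no repressor bound, *fenA* is transcribed.
→ *fenA* is ON.
Itaconate is present, so TorJ is inactive.
With no repressor bound, *temR* is transcribed.
→ *temR* is ON.
4 of the 4 genes are transcribed.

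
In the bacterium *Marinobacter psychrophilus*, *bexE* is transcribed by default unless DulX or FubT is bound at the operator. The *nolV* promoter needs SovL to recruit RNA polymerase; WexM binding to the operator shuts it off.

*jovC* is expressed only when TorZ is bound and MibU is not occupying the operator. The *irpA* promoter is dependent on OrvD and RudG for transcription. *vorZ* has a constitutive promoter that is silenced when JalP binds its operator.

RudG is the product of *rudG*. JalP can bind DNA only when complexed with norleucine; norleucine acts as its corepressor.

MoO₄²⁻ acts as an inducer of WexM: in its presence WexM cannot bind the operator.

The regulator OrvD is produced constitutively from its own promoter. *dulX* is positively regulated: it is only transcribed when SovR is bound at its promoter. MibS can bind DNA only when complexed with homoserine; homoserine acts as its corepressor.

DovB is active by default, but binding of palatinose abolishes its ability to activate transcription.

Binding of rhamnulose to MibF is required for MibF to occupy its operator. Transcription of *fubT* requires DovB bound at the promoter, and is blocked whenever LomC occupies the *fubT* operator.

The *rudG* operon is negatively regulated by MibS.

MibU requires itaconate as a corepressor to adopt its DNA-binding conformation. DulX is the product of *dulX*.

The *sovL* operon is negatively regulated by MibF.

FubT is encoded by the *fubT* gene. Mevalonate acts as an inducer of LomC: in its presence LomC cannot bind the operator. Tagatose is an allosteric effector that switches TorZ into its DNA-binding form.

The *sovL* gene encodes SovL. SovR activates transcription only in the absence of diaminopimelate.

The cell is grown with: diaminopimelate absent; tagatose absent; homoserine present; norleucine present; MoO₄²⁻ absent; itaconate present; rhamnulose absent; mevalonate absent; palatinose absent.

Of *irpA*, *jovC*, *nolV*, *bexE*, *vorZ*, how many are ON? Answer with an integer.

0

OrvD is produced constitutively and is active.
Homoserine is present, so MibS is active.
With repressor MibS bound, *rudG* is not transcribed.
So RudG is not produced.
Required activator RudG is absent, so *irpA* is not transcribed.
→ *irpA* is OFF.
Tagatose is absent, so TorZ is inactive.
Itaconate is present, so MibU is active.
With repressor MibU bound, *jovC* is not transcribed.
→ *jovC* is OFF.
Rhamnulose is absent, so MibF is inactive.
With no repressor bound, *sovL* is transcribed.
So SovL is produced and active.
MoO₄²⁻ is absent, so WexM is active.
With repressor WexM bound, *nolV* is not transcribed.
→ *nolV* is OFF.
Diaminopimelate is absent, so SovR is active.
No repressor is bound and SovR is active, so *dulX* is transcribed.
So DulX is produced and active.
Palatinose is absent, so DovB is active.
Mevalonate is absent, so LomC is active.
With repressor LomC bound, *fubT* is not transcribed.
So FubT is not produced.
With repressor DulX bound, *bexE* is not transcribed.
→ *bexE* is OFF.
Norleucine is present, so JalP is active.
With repressor JalP bound, *vorZ* is not transcribed.
→ *vorZ* is OFF.
0 of the 5 genes are transcribed.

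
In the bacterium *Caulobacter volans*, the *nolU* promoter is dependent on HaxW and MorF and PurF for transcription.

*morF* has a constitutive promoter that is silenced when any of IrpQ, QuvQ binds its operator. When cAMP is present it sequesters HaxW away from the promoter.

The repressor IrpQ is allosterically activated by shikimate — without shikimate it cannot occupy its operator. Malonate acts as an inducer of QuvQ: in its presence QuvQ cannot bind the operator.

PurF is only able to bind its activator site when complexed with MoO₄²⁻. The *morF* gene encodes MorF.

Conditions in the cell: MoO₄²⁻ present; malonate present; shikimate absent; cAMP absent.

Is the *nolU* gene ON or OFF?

ON

cAMP is absent, so HaxW is active.
Shikimate is absent, so IrpQ is inactive.
Malonate is present, so QuvQ is inactive.
With no repressor bound, *morF* is transcribed.
So MorF is produced and active.
MoO₄²⁻ is present, so PurF is active.
No repressor is bound and HaxW and MorF and PurF are active, so *nolU* is transcribed.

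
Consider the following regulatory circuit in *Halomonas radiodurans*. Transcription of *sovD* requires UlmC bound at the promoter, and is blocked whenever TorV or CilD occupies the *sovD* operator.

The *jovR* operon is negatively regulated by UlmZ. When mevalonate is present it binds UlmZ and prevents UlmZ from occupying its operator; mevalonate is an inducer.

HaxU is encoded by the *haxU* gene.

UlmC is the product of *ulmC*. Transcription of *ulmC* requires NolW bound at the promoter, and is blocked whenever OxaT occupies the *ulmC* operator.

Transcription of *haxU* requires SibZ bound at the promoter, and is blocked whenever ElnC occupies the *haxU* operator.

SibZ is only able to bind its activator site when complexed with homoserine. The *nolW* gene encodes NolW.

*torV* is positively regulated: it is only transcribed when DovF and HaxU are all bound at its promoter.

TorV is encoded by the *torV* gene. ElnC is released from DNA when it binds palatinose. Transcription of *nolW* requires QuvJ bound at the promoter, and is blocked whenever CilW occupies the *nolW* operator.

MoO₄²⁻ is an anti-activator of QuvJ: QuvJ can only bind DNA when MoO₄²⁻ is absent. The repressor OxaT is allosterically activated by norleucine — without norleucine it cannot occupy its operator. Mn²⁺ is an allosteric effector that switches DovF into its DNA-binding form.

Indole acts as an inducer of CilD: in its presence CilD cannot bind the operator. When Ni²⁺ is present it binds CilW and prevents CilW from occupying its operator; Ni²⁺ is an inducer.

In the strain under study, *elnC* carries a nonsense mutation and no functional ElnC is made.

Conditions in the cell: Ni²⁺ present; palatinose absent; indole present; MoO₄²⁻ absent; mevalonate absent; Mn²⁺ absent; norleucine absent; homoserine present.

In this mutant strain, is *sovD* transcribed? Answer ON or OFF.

ON

Ni²⁺ is present, so CilW is inactive.
MoO₄²⁻ is absent, so QuvJ is active.
No repressor is bound and QuvJ is active, so *nolW* is transcribed.
So NolW is produced and active.
Norleucine is absent, so OxaT is inactive.
No repressor is bound and NolW is active, so *ulmC* is transcribed.
So UlmC is produced and active.
Mn²⁺ is absent, so DovF is inactive.
Homoserine is present, so SibZ is active.
ElnC is non-functional in this strain, so it has no effect.
No repressor is bound and SibZ is active, so *haxU* is transcribed.
So HaxU is produced and active.
Required activator DovF is absent, so *torV* is not transcribed.
So TorV is not produced.
Indole is present, so CilD is inactive.
No repressor is bound and UlmC is active, so *sovD* is transcribed.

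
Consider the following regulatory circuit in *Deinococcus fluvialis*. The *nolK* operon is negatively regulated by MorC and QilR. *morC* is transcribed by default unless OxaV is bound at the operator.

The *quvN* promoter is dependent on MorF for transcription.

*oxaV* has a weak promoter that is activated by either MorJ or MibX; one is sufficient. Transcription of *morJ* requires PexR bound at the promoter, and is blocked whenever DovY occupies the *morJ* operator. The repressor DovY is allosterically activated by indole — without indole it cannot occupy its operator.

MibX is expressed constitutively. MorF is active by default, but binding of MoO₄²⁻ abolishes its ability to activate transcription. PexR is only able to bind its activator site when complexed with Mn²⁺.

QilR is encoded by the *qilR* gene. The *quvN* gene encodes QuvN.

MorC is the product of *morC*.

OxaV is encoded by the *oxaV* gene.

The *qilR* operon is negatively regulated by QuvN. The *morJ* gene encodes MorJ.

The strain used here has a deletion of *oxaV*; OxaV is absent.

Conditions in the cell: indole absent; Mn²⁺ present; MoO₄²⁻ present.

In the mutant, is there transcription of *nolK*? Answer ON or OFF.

OFF

OxaV is non-functional in this strain, so it has no effect.
With no repressor bound, *morC* is transcribed.
So MorC is produced and active.
MoO₄²⁻ is present, so MorF is inactive.
Required activator MorF is absent, so *quvN* is not transcribed.
So QuvN is not produced.
With no repressor bound, *qilR* is transcribed.
So QilR is produced and active.
With repressor MorC bound, *nolK* is not transcribed.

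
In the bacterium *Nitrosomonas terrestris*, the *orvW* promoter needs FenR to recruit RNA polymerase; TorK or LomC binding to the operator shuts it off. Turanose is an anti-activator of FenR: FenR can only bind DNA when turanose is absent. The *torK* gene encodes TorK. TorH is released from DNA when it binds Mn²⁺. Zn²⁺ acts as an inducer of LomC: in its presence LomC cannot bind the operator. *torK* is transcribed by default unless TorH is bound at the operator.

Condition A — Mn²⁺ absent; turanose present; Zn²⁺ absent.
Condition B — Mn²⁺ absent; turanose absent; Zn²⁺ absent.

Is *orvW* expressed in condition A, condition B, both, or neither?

neither

Condition A:
Mn²⁺ is absent, so TorH is active.
With repressor TorH bound, *torK* is not transcribed.
So TorK is not produced.
Turanose is present, so FenR is inactive.
Zn²⁺ is absent, so LomC is active.
With repressor LomC bound, *orvW* is not transcribed.
→ *orvW* is OFF in A.
Condition B:
Mn²⁺ is absent, so TorH is active.
With repressor TorH bound, *torK* is not transcribed.
So TorK is not produced.
Turanose is absent, so FenR is active.
Zn²⁺ is absent, so LomC is active.
With repressor LomC bound, *orvW* is not transcribed.
→ *orvW* is OFF in B.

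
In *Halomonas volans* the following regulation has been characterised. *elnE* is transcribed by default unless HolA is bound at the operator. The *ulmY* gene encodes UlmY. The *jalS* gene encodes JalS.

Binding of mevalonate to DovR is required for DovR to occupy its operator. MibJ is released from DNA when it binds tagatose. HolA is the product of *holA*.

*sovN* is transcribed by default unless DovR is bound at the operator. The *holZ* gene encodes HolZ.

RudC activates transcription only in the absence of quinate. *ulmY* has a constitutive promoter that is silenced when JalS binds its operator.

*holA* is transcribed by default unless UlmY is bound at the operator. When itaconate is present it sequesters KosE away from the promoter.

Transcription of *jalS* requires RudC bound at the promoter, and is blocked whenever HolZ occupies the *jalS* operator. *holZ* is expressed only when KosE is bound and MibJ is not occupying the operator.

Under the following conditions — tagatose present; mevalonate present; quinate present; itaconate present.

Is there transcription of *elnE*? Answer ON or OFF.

Itaconate is present, so KosE is inactive.
Tagatose is present, so MibJ is inactive.
Required activator KosE is absent, so *holZ* is not transcribed.
So HolZ is not produced.
Quinate is present, so RudC is inactive.
Required activator RudC is absent, so *jalS* is not transcribed.
So JalS is not produced.
With no repressor bound, *ulmY* is transcribed.
So UlmY is produced and active.
With repressor UlmY bound, *holA* is not transcribed.
So HolA is not produced.
With no repressor bound, *elnE* is transcribed.

ON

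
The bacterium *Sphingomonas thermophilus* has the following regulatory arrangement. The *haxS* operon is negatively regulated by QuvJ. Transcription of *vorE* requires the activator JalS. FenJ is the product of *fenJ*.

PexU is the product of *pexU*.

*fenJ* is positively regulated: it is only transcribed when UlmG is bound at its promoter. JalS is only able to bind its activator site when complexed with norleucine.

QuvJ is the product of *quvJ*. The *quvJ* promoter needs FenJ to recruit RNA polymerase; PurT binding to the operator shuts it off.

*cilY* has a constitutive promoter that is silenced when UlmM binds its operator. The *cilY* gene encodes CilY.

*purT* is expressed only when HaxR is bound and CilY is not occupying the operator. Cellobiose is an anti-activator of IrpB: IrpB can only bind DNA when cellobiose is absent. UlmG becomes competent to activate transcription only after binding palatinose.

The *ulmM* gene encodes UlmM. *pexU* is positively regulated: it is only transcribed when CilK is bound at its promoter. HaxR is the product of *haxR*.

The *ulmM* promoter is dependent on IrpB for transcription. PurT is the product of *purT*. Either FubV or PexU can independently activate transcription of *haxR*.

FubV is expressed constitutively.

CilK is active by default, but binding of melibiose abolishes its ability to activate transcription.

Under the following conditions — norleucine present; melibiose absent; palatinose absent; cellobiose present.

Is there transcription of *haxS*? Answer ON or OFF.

Cellobiose is present, so IrpB is inactive.
Required activator IrpB is absent, so *ulmM* is not transcribed.
So UlmM is not produced.
With no repressor bound, *cilY* is transcribed.
So CilY is produced and active.
FubV is produced constitutively and is active.
Melibiose is absent, so CilK is active.
No repressor is bound and CilK is active, so *pexU* is transcribed.
So PexU is produced and active.
Activator FubV is present, so *haxR* is transcribed.
So HaxR is produced and active.
With repressor CilY bound, *purT* is not transcribed.
So PurT is not produced.
Palatinose is absent, so UlmG is inactive.
Required activator UlmG is absent, so *fenJ* is not transcribed.
So FenJ is not produced.
Required activator FenJ is absent, so *quvJ* is not transcribed.
So QuvJ is not produced.
With no repressor bound, *haxS* is transcribed.

ON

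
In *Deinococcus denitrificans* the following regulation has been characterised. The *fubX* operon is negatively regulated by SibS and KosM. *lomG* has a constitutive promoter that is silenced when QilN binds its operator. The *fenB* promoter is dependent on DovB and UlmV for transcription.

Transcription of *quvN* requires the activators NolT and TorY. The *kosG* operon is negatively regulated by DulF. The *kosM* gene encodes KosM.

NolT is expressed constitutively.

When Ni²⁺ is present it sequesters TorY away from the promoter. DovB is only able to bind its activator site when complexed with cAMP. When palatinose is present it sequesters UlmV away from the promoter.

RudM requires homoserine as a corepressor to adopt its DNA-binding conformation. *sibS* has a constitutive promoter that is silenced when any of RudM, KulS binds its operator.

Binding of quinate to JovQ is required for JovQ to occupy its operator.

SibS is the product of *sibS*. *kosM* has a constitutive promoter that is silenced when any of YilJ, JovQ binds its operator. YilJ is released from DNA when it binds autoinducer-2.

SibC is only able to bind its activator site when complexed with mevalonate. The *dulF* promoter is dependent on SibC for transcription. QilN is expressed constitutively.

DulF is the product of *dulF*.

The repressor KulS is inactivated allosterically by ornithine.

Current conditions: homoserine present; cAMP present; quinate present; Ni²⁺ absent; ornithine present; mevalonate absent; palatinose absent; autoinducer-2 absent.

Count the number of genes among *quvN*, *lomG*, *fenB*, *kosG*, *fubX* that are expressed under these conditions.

NolT is produced constitutively and is active.
Ni²⁺ is absent, so TorY is active.
No repressor is bound and NolT and TorY are active, so *quvN* is transcribed.
→ *quvN* is ON.
QilN is produced constitutively and is active.
With repressor QilN bound, *lomG* is not transcribed.
→ *lomG* is OFF.
cAMP is present, so DovB is active.
Palatinose is absent, so UlmV is active.
No repressor is bound and DovB and UlmV are active, so *fenB* is transcribed.
→ *fenB* is ON.
Mevalonate is absent, so SibC is inactive.
Required activator SibC is absent, so *dulF* is not transcribed.
So DulF is not produced.
With no repressor bound, *kosG* is transcribed.
→ *kosG* is ON.
Homoserine is present, so RudM is active.
Ornithine is present, so KulS is inactive.
With repressor RudM bound, *sibS* is not transcribed.
So SibS is not produced.
Autoinducer-2 is absent, so YilJ is active.
Quinate is present, so JovQ is active.
With repressor YilJ bound, *kosM* is not transcribed.
So KosM is not produced.
With no repressor bound, *fubX* is transcribed.
→ *fubX* is ON.
4 of the 5 genes are transcribed.

4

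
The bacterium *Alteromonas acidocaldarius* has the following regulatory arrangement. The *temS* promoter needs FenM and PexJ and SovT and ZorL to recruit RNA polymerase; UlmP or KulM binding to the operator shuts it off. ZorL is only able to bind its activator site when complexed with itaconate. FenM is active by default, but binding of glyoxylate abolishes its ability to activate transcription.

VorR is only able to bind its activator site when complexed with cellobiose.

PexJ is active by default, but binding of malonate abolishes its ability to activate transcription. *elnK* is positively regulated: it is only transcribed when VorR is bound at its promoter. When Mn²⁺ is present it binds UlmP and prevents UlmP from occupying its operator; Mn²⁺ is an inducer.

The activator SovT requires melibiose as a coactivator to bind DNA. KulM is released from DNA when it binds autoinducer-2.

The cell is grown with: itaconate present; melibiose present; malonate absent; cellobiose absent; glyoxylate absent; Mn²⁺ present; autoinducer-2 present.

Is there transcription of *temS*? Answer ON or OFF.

Glyoxylate is absent, so FenM is active.
Mn²⁺ is present, so UlmP is inactive.
Autoinducer-2 is present, so KulM is inactive.
Malonate is absent, so PexJ is active.
Melibiose is present, so SovT is active.
Itaconate is present, so ZorL is active.
No repressor is bound and FenM and PexJ and SovT and ZorL are active, so *temS* is transcribed.

ON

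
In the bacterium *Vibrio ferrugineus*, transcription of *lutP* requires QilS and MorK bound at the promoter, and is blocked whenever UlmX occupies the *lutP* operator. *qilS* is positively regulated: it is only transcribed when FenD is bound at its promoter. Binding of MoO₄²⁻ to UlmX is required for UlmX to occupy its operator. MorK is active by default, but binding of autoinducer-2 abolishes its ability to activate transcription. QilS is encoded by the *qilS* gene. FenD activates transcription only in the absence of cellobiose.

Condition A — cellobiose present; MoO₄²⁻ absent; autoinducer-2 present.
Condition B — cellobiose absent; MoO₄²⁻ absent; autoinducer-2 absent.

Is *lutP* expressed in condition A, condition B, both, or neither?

Condition A:
Cellobiose is present, so FenD is inactive.
Required activator FenD is absent, so *qilS* is not transcribed.
So QilS is not produced.
MoO₄²⁻ is absent, so UlmX is inactive.
Autoinducer-2 is present, so MorK is inactive.
Required activator QilS is absent, so *lutP* is not transcribed.
→ *lutP* is OFF in A.
Condition B:
Cellobiose is absent, so FenD is active.
No repressor is bound and FenD is active, so *qilS* is transcribed.
So QilS is produced and active.
MoO₄²⁻ is absent, so UlmX is inactive.
Autoinducer-2 is absent, so MorK is active.
No repressor is bound and QilS and MorK are active, so *lutP* is transcribed.
→ *lutP* is ON in B.

B only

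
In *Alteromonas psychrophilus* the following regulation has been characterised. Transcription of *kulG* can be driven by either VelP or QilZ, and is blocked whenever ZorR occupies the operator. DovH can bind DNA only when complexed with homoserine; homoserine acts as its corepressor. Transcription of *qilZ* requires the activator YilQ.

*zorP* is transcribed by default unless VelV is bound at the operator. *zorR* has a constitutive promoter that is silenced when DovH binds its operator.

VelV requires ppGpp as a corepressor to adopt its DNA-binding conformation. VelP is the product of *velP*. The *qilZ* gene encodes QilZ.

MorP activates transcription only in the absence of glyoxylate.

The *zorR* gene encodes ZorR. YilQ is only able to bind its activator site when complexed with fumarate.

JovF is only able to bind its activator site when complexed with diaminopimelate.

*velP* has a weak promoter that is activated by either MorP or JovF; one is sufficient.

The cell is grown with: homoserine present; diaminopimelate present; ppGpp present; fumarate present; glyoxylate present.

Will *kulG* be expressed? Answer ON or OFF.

ON

Glyoxylate is present, so MorP is inactive.
Diaminopimelate is present, so JovF is active.
Activator JovF is present, so *velP* is transcribed.
So VelP is produced and active.
Homoserine is present, so DovH is active.
With repressor DovH bound, *zorR* is not transcribed.
So ZorR is not produced.
Fumarate is present, so YilQ is active.
No repressor is bound and YilQ is active, so *qilZ* is transcribed.
So QilZ is produced and active.
Activator VelP is present, so *kulG* is transcribed.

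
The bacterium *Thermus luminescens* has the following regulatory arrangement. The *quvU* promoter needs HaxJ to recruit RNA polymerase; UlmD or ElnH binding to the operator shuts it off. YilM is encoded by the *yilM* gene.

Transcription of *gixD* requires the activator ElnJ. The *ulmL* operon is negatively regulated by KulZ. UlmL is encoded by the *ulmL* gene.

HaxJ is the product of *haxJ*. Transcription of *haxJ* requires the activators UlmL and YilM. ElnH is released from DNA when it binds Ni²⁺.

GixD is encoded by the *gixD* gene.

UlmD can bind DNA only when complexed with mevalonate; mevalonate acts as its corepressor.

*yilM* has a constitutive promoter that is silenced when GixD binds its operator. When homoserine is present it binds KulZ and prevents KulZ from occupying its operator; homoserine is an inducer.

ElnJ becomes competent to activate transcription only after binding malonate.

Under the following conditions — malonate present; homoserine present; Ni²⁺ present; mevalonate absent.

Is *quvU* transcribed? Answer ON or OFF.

Mevalonate is absent, so UlmD is inactive.
Ni²⁺ is present, so ElnH is inactive.
Homoserine is present, so KulZ is inactive.
With no repressor bound, *ulmL* is transcribed.
So UlmL is produced and active.
Malonate is present, so ElnJ is active.
No repressor is bound and ElnJ is active, so *gixD* is transcribed.
So GixD is produced and active.
With repressor GixD bound, *yilM* is not transcribed.
So YilM is not produced.
Required activator YilM is absent, so *haxJ* is not transcribed.
So HaxJ is not produced.
Required activator HaxJ is absent, so *quvU* is not transcribed.

OFF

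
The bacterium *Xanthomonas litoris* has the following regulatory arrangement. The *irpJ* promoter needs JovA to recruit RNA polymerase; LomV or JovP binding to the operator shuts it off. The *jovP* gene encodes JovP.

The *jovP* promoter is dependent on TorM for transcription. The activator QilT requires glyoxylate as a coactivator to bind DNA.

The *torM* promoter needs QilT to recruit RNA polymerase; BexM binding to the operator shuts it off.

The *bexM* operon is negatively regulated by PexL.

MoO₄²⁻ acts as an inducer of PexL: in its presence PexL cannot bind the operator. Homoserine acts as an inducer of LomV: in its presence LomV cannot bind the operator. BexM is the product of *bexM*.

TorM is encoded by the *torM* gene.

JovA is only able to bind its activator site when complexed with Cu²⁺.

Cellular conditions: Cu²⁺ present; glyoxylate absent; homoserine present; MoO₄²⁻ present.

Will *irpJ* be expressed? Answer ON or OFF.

Homoserine is present, so LomV is inactive.
Glyoxylate is absent, so QilT is inactive.
MoO₄²⁻ is present, so PexL is inactive.
With no repressor bound, *bexM* is transcribed.
So BexM is produced and active.
With repressor BexM bound, *torM* is not transcribed.
So TorM is not produced.
Required activator TorM is absent, so *jovP* is not transcribed.
So JovP is not produced.
Cu²⁺ is present, so JovA is active.
No repressor is bound and JovA is active, so *irpJ* is transcribed.

ON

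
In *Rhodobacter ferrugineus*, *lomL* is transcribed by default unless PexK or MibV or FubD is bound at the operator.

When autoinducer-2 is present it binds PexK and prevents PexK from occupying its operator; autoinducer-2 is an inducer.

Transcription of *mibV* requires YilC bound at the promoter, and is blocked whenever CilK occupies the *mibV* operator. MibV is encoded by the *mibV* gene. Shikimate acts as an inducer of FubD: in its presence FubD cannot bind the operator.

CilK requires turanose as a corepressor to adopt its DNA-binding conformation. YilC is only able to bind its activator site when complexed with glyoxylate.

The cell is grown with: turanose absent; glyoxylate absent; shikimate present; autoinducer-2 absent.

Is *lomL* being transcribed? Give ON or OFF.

Autoinducer-2 is absent, so PexK is active.
Glyoxylate is absent, so YilC is inactive.
Turanose is absent, so CilK is inactive.
Required activator YilC is absent, so *mibV* is not transcribed.
So MibV is not produced.
Shikimate is present, so FubD is inactive.
With repressor PexK bound, *lomL* is not transcribed.

OFF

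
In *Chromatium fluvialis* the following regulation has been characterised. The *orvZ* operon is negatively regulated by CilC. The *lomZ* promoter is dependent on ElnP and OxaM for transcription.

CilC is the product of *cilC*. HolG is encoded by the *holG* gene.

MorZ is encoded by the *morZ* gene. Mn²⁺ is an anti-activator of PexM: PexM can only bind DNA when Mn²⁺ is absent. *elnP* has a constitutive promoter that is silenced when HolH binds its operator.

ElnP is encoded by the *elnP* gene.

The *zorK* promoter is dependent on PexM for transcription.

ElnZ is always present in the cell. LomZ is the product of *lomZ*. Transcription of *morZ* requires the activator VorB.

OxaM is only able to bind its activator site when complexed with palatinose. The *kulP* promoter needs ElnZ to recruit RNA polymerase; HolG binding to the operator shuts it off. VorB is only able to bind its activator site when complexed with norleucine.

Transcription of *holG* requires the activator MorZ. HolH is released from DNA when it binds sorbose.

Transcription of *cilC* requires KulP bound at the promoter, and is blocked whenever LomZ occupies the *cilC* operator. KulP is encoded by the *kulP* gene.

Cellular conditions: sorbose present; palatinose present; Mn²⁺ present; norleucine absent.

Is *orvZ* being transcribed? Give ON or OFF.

ON

Norleucine is absent, so VorB is inactive.
Required activator VorB is absent, so *morZ* is not transcribed.
So MorZ is not produced.
Required activator MorZ is absent, so *holG* is not transcribed.
So HolG is not produced.
ElnZ is produced constitutively and is active.
No repressor is bound and ElnZ is active, so *kulP* is transcribed.
So KulP is produced and active.
Sorbose is present, so HolH is inactive.
With no repressor bound, *elnP* is transcribed.
So ElnP is produced and active.
Palatinose is present, so OxaM is active.
No repressor is bound and ElnP and OxaM are active, so *lomZ* is transcribed.
So LomZ is produced and active.
With repressor LomZ bound, *cilC* is not transcribed.
So CilC is not produced.
With no repressor bound, *orvZ* is transcribed.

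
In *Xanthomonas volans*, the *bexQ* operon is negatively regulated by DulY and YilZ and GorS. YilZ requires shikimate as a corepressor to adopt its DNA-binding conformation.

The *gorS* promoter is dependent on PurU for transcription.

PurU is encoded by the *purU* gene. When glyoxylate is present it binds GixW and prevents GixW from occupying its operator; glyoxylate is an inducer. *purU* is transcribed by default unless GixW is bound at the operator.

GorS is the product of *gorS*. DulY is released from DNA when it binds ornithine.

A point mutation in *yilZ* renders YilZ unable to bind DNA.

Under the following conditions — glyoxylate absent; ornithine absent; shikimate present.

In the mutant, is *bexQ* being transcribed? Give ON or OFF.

OFF

Ornithine is absent, so DulY is active.
YilZ is non-functional in this strain, so it has no effect.
Glyoxylate is absent, so GixW is active.
With repressor GixW bound, *purU* is not transcribed.
So PurU is not produced.
Required activator PurU is absent, so *gorS* is not transcribed.
So GorS is not produced.
With repressor DulY bound, *bexQ* is not transcribed.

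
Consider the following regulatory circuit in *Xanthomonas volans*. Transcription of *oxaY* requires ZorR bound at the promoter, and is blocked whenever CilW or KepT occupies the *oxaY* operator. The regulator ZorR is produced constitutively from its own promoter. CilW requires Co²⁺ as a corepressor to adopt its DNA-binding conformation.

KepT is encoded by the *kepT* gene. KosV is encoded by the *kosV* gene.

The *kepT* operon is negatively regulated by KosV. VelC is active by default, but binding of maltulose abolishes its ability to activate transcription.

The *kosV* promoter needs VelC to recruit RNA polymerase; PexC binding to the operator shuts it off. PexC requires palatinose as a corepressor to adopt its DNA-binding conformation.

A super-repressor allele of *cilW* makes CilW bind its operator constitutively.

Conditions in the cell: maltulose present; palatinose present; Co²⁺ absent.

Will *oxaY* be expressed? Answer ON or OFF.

CilW is constitutively active in this strain.
ZorR is produced constitutively and is active.
Palatinose is present, so PexC is active.
Maltulose is present, so VelC is inactive.
With repressor PexC bound, *kosV* is not transcribed.
So KosV is not produced.
With no repressor bound, *kepT* is transcribed.
So KepT is produced and active.
With repressor CilW bound, *oxaY* is not transcribed.

OFF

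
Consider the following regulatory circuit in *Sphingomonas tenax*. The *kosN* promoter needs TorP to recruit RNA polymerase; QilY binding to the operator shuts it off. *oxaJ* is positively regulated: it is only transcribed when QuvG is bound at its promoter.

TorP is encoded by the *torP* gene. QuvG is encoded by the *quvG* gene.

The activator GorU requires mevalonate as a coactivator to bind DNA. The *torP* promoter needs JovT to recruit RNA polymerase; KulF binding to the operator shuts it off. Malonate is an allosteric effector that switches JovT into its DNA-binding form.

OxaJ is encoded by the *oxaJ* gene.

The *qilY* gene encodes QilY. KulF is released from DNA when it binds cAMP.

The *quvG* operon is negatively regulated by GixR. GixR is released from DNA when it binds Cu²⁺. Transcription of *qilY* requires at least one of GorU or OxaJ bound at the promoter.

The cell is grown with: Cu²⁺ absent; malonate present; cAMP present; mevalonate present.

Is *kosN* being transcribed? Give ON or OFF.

cAMP is present, so KulF is inactive.
Malonate is present, so JovT is active.
No repressor is bound and JovT is active, so *torP* is transcribed.
So TorP is produced and active.
Mevalonate is present, so GorU is active.
Cu²⁺ is absent, so GixR is active.
With repressor GixR bound, *quvG* is not transcribed.
So QuvG is not produced.
Required activator QuvG is absent, so *oxaJ* is not transcribed.
So OxaJ is not produced.
Activator GorU is present, so *qilY* is transcribed.
So QilY is produced and active.
With repressor QilY bound, *kosN* is not transcribed.

OFF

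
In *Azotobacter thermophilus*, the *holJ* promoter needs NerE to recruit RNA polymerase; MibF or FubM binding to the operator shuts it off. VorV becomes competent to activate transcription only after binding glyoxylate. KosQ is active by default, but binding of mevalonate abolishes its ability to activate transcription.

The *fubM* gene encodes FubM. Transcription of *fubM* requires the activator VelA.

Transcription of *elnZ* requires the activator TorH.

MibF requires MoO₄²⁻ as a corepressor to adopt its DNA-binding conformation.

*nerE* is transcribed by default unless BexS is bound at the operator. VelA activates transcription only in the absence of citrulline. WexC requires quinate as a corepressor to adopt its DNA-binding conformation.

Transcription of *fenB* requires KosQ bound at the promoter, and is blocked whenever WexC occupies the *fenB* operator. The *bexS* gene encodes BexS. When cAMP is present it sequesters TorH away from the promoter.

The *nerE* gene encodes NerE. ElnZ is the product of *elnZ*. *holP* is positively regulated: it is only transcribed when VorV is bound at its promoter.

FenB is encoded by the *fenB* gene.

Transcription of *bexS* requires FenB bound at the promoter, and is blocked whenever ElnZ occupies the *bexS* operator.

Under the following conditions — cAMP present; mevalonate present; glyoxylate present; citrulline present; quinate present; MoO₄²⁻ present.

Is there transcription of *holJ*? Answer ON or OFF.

MoO₄²⁻ is present, so MibF is active.
Citrulline is present, so VelA is inactive.
Required activator VelA is absent, so *fubM* is not transcribed.
So FubM is not produced.
cAMP is present, so TorH is inactive.
Required activator TorH is absent, so *elnZ* is not transcribed.
So ElnZ is not produced.
Mevalonate is present, so KosQ is inactive.
Quinate is present, so WexC is active.
With repressor WexC bound, *fenB* is not transcribed.
So FenB is not produced.
Required activator FenB is absent, so *bexS* is not transcribed.
So BexS is not produced.
With no repressor bound, *nerE* is transcribed.
So NerE is produced and active.
With repressor MibF bound, *holJ* is not transcribed.

OFF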